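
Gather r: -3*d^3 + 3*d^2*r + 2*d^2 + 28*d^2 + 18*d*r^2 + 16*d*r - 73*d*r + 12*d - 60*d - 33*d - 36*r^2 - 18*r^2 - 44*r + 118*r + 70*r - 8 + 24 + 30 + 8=-3*d^3 + 30*d^2 - 81*d + r^2*(18*d - 54) + r*(3*d^2 - 57*d + 144) + 54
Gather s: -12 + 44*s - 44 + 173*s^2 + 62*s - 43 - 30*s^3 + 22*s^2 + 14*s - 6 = -30*s^3 + 195*s^2 + 120*s - 105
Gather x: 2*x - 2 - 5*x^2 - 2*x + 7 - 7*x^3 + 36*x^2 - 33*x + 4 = -7*x^3 + 31*x^2 - 33*x + 9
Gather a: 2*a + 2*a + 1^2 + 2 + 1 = 4*a + 4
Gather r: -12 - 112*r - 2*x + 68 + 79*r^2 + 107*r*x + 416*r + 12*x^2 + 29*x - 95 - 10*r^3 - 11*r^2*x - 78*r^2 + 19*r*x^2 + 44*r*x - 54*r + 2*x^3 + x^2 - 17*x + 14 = -10*r^3 + r^2*(1 - 11*x) + r*(19*x^2 + 151*x + 250) + 2*x^3 + 13*x^2 + 10*x - 25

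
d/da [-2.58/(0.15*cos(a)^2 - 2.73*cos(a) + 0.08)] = (7.0434 - 0.774*cos(a))*sin(a)/(0.15*cos(a)^2 - 2.73*cos(a) + 0.08)^2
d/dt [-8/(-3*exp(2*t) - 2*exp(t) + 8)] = (-48*exp(t) - 16)*exp(t)/(3*exp(2*t) + 2*exp(t) - 8)^2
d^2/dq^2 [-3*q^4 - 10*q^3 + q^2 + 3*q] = -36*q^2 - 60*q + 2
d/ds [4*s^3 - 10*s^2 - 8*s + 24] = 12*s^2 - 20*s - 8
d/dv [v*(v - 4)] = 2*v - 4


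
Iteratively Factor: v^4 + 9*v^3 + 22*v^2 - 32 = (v - 1)*(v^3 + 10*v^2 + 32*v + 32) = (v - 1)*(v + 2)*(v^2 + 8*v + 16) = (v - 1)*(v + 2)*(v + 4)*(v + 4)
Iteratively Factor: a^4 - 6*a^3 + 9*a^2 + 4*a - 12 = (a - 3)*(a^3 - 3*a^2 + 4) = (a - 3)*(a - 2)*(a^2 - a - 2) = (a - 3)*(a - 2)*(a + 1)*(a - 2)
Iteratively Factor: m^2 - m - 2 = (m - 2)*(m + 1)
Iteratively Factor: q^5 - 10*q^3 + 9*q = (q + 1)*(q^4 - q^3 - 9*q^2 + 9*q) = (q + 1)*(q + 3)*(q^3 - 4*q^2 + 3*q) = (q - 1)*(q + 1)*(q + 3)*(q^2 - 3*q) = (q - 3)*(q - 1)*(q + 1)*(q + 3)*(q)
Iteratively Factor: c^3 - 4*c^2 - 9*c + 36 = (c - 3)*(c^2 - c - 12) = (c - 3)*(c + 3)*(c - 4)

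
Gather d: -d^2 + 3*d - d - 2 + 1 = -d^2 + 2*d - 1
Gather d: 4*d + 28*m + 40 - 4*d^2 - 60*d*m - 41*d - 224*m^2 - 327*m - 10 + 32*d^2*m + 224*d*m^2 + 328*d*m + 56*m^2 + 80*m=d^2*(32*m - 4) + d*(224*m^2 + 268*m - 37) - 168*m^2 - 219*m + 30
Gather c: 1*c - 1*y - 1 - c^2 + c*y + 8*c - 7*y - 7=-c^2 + c*(y + 9) - 8*y - 8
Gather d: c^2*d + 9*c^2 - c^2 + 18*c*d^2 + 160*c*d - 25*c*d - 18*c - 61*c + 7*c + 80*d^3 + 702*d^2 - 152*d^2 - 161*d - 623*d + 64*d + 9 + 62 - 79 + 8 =8*c^2 - 72*c + 80*d^3 + d^2*(18*c + 550) + d*(c^2 + 135*c - 720)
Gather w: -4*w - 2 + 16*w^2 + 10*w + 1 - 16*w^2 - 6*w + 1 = 0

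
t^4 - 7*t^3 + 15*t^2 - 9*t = t*(t - 3)^2*(t - 1)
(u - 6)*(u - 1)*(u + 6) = u^3 - u^2 - 36*u + 36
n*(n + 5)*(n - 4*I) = n^3 + 5*n^2 - 4*I*n^2 - 20*I*n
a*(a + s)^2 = a^3 + 2*a^2*s + a*s^2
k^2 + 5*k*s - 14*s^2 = (k - 2*s)*(k + 7*s)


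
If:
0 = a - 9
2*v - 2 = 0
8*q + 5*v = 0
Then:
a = 9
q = -5/8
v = 1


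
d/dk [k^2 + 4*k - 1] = 2*k + 4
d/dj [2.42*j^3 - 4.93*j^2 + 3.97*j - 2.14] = 7.26*j^2 - 9.86*j + 3.97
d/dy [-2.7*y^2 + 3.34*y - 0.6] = 3.34 - 5.4*y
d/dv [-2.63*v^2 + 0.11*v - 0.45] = 0.11 - 5.26*v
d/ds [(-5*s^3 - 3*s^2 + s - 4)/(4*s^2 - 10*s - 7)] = (-20*s^4 + 100*s^3 + 131*s^2 + 74*s - 47)/(16*s^4 - 80*s^3 + 44*s^2 + 140*s + 49)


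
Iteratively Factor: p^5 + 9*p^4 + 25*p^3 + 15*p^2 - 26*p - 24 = (p + 3)*(p^4 + 6*p^3 + 7*p^2 - 6*p - 8) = (p + 2)*(p + 3)*(p^3 + 4*p^2 - p - 4) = (p - 1)*(p + 2)*(p + 3)*(p^2 + 5*p + 4) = (p - 1)*(p + 2)*(p + 3)*(p + 4)*(p + 1)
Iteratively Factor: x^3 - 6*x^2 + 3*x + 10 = (x - 2)*(x^2 - 4*x - 5) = (x - 5)*(x - 2)*(x + 1)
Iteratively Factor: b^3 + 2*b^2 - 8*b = (b)*(b^2 + 2*b - 8) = b*(b + 4)*(b - 2)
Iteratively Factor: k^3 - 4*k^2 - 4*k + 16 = (k - 4)*(k^2 - 4) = (k - 4)*(k - 2)*(k + 2)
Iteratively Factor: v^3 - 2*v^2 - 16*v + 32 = (v - 4)*(v^2 + 2*v - 8) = (v - 4)*(v - 2)*(v + 4)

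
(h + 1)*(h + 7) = h^2 + 8*h + 7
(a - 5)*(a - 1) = a^2 - 6*a + 5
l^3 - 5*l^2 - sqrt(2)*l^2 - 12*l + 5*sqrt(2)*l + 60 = (l - 5)*(l - 3*sqrt(2))*(l + 2*sqrt(2))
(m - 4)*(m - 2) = m^2 - 6*m + 8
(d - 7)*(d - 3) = d^2 - 10*d + 21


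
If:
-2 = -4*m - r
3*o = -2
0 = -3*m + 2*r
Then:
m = 4/11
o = -2/3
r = 6/11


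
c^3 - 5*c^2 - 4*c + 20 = (c - 5)*(c - 2)*(c + 2)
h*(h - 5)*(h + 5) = h^3 - 25*h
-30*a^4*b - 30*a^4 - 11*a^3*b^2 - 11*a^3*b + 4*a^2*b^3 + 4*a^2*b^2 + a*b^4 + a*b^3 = (-3*a + b)*(2*a + b)*(5*a + b)*(a*b + a)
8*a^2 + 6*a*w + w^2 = (2*a + w)*(4*a + w)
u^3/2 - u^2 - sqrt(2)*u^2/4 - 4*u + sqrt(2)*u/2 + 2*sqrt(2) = (u/2 + 1)*(u - 4)*(u - sqrt(2)/2)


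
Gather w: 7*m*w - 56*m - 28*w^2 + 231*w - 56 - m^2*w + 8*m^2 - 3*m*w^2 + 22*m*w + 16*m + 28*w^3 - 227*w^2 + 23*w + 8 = 8*m^2 - 40*m + 28*w^3 + w^2*(-3*m - 255) + w*(-m^2 + 29*m + 254) - 48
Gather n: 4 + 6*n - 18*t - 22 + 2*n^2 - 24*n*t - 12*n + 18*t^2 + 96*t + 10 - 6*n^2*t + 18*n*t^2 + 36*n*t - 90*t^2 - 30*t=n^2*(2 - 6*t) + n*(18*t^2 + 12*t - 6) - 72*t^2 + 48*t - 8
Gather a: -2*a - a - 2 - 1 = -3*a - 3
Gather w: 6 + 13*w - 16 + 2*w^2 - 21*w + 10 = 2*w^2 - 8*w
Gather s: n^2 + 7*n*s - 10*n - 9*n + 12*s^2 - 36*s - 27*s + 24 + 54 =n^2 - 19*n + 12*s^2 + s*(7*n - 63) + 78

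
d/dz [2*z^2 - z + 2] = 4*z - 1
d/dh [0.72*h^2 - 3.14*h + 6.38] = 1.44*h - 3.14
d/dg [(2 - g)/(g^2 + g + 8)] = (-g^2 - g + (g - 2)*(2*g + 1) - 8)/(g^2 + g + 8)^2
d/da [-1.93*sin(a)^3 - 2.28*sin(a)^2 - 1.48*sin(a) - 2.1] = (-4.56*sin(a) + 2.895*cos(2*a) - 4.375)*cos(a)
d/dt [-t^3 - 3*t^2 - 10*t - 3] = -3*t^2 - 6*t - 10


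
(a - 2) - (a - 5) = 3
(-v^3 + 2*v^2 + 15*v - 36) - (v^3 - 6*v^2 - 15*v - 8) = -2*v^3 + 8*v^2 + 30*v - 28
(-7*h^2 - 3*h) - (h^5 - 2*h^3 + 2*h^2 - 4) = -h^5 + 2*h^3 - 9*h^2 - 3*h + 4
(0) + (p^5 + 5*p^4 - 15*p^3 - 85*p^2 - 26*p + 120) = p^5 + 5*p^4 - 15*p^3 - 85*p^2 - 26*p + 120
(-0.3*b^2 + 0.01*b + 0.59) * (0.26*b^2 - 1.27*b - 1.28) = -0.078*b^4 + 0.3836*b^3 + 0.5247*b^2 - 0.7621*b - 0.7552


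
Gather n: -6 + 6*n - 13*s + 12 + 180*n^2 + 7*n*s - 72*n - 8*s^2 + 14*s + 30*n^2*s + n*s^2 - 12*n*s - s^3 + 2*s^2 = n^2*(30*s + 180) + n*(s^2 - 5*s - 66) - s^3 - 6*s^2 + s + 6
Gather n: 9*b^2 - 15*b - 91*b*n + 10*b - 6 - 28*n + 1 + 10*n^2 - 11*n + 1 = 9*b^2 - 5*b + 10*n^2 + n*(-91*b - 39) - 4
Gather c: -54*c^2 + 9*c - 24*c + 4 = -54*c^2 - 15*c + 4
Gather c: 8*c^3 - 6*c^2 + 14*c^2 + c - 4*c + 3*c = 8*c^3 + 8*c^2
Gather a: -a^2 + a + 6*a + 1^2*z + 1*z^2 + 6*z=-a^2 + 7*a + z^2 + 7*z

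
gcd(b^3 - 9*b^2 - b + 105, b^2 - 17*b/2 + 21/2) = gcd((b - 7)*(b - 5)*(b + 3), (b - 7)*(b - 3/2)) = b - 7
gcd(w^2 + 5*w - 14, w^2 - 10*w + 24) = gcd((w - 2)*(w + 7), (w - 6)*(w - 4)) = 1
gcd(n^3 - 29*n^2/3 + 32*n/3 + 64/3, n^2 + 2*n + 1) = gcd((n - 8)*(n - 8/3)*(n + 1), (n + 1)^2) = n + 1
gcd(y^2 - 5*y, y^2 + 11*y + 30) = 1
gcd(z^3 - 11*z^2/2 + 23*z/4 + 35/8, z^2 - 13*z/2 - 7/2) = z + 1/2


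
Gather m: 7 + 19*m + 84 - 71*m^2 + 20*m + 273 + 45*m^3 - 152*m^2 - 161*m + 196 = 45*m^3 - 223*m^2 - 122*m + 560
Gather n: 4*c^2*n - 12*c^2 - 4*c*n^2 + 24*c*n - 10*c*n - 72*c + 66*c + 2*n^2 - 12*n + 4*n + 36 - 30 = -12*c^2 - 6*c + n^2*(2 - 4*c) + n*(4*c^2 + 14*c - 8) + 6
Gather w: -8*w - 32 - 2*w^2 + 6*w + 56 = -2*w^2 - 2*w + 24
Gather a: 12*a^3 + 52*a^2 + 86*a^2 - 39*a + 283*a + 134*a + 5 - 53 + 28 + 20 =12*a^3 + 138*a^2 + 378*a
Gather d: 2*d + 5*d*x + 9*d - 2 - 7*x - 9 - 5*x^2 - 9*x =d*(5*x + 11) - 5*x^2 - 16*x - 11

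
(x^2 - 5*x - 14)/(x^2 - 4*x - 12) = (x - 7)/(x - 6)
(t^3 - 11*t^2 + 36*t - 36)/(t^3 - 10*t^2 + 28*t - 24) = (t - 3)/(t - 2)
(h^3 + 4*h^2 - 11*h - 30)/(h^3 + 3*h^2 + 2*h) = (h^2 + 2*h - 15)/(h*(h + 1))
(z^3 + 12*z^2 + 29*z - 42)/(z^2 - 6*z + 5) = (z^2 + 13*z + 42)/(z - 5)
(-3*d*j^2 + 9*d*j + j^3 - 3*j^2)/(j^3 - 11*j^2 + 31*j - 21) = j*(-3*d + j)/(j^2 - 8*j + 7)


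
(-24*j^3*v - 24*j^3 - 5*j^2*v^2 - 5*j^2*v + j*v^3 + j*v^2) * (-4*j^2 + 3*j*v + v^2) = 96*j^5*v + 96*j^5 - 52*j^4*v^2 - 52*j^4*v - 43*j^3*v^3 - 43*j^3*v^2 - 2*j^2*v^4 - 2*j^2*v^3 + j*v^5 + j*v^4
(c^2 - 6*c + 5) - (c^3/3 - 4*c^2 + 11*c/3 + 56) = -c^3/3 + 5*c^2 - 29*c/3 - 51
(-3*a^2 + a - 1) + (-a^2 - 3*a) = -4*a^2 - 2*a - 1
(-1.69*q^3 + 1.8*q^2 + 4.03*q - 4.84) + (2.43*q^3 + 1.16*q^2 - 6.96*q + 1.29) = 0.74*q^3 + 2.96*q^2 - 2.93*q - 3.55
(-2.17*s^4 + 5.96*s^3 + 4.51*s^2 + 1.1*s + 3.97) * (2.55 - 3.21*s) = 6.9657*s^5 - 24.6651*s^4 + 0.7209*s^3 + 7.9695*s^2 - 9.9387*s + 10.1235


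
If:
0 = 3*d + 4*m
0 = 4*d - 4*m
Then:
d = 0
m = 0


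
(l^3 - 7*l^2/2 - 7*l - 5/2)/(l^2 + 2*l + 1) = (2*l^2 - 9*l - 5)/(2*(l + 1))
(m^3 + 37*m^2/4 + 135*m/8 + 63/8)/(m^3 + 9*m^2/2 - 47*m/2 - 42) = (m + 3/4)/(m - 4)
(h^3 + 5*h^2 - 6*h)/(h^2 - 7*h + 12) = h*(h^2 + 5*h - 6)/(h^2 - 7*h + 12)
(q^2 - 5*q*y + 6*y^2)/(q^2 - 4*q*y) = (q^2 - 5*q*y + 6*y^2)/(q*(q - 4*y))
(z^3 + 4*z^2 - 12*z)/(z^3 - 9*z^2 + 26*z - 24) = z*(z + 6)/(z^2 - 7*z + 12)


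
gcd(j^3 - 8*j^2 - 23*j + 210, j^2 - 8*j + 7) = j - 7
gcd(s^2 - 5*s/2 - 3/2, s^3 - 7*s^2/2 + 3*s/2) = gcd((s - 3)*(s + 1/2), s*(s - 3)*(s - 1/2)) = s - 3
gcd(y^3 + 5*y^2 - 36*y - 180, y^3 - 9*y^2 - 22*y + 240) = y^2 - y - 30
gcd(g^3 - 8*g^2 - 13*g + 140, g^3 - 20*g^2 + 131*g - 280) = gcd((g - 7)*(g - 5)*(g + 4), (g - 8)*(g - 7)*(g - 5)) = g^2 - 12*g + 35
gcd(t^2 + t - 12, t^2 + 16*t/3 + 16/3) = t + 4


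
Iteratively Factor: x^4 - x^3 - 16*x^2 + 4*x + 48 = (x - 2)*(x^3 + x^2 - 14*x - 24) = (x - 4)*(x - 2)*(x^2 + 5*x + 6) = (x - 4)*(x - 2)*(x + 2)*(x + 3)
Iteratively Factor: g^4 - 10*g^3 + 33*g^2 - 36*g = (g - 4)*(g^3 - 6*g^2 + 9*g) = (g - 4)*(g - 3)*(g^2 - 3*g) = g*(g - 4)*(g - 3)*(g - 3)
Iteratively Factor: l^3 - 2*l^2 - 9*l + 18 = (l - 3)*(l^2 + l - 6) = (l - 3)*(l - 2)*(l + 3)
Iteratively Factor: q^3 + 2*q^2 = (q)*(q^2 + 2*q) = q*(q + 2)*(q)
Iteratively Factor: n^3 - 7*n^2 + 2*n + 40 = (n + 2)*(n^2 - 9*n + 20) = (n - 5)*(n + 2)*(n - 4)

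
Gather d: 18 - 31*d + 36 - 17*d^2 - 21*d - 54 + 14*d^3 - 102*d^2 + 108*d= 14*d^3 - 119*d^2 + 56*d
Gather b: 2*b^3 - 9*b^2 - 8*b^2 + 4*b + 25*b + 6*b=2*b^3 - 17*b^2 + 35*b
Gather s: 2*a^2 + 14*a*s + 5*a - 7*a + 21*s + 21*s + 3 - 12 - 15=2*a^2 - 2*a + s*(14*a + 42) - 24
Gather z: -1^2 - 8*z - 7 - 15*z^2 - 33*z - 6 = -15*z^2 - 41*z - 14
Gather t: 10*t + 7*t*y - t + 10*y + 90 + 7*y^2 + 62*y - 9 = t*(7*y + 9) + 7*y^2 + 72*y + 81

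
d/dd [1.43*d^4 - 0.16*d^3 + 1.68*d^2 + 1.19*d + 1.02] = 5.72*d^3 - 0.48*d^2 + 3.36*d + 1.19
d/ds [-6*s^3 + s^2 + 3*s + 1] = -18*s^2 + 2*s + 3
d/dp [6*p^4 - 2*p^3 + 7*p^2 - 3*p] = 24*p^3 - 6*p^2 + 14*p - 3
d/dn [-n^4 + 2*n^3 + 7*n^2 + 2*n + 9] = -4*n^3 + 6*n^2 + 14*n + 2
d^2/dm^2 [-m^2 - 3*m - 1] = -2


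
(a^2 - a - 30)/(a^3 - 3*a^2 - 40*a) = (a - 6)/(a*(a - 8))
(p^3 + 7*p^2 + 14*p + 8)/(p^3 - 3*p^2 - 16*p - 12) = (p + 4)/(p - 6)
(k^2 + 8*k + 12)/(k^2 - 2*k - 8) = (k + 6)/(k - 4)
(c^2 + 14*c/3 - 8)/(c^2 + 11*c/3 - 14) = (3*c - 4)/(3*c - 7)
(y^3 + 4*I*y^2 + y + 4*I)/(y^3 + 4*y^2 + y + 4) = (y + 4*I)/(y + 4)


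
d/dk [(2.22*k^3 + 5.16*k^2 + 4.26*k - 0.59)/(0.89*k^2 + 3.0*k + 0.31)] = (1.9758*k^4 + 13.32*k^3 + 13.7532*k^2 + 4.2494*k + 3.0906)/(0.7921*k^4 + 5.34*k^3 + 9.5518*k^2 + 1.86*k + 0.0961)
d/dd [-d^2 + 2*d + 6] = 2 - 2*d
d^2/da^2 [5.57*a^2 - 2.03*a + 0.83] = 11.1400000000000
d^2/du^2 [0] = 0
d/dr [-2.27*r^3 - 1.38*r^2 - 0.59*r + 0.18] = -6.81*r^2 - 2.76*r - 0.59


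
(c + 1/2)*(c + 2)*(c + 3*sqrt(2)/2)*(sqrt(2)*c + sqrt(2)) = sqrt(2)*c^4 + 3*c^3 + 7*sqrt(2)*c^3/2 + 7*sqrt(2)*c^2/2 + 21*c^2/2 + sqrt(2)*c + 21*c/2 + 3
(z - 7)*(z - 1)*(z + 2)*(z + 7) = z^4 + z^3 - 51*z^2 - 49*z + 98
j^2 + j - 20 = (j - 4)*(j + 5)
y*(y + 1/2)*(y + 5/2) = y^3 + 3*y^2 + 5*y/4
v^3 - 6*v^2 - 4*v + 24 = (v - 6)*(v - 2)*(v + 2)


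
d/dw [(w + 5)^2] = 2*w + 10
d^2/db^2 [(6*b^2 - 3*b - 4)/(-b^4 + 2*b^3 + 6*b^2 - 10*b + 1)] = 4*(-9*b^8 + 27*b^7 - 34*b^6 + 111*b^5 - 267*b^4 + 193*b^3 + 144*b^2 - 399*b + 200)/(b^12 - 6*b^11 - 6*b^10 + 94*b^9 - 87*b^8 - 444*b^7 + 828*b^6 + 348*b^5 - 1785*b^4 + 1354*b^3 - 318*b^2 + 30*b - 1)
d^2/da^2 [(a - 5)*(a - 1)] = 2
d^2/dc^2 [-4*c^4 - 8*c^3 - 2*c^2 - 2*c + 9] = -48*c^2 - 48*c - 4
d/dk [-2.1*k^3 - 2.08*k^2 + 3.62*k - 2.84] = -6.3*k^2 - 4.16*k + 3.62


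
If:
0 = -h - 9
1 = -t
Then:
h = -9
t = -1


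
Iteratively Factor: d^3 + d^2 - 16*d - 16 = (d + 4)*(d^2 - 3*d - 4) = (d - 4)*(d + 4)*(d + 1)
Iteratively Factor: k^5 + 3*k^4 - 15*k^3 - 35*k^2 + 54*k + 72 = (k - 3)*(k^4 + 6*k^3 + 3*k^2 - 26*k - 24) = (k - 3)*(k + 3)*(k^3 + 3*k^2 - 6*k - 8) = (k - 3)*(k + 3)*(k + 4)*(k^2 - k - 2) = (k - 3)*(k - 2)*(k + 3)*(k + 4)*(k + 1)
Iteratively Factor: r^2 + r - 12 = (r + 4)*(r - 3)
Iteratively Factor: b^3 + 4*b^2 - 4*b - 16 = (b - 2)*(b^2 + 6*b + 8) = (b - 2)*(b + 2)*(b + 4)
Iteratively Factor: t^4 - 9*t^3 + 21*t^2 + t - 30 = (t - 5)*(t^3 - 4*t^2 + t + 6) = (t - 5)*(t - 3)*(t^2 - t - 2) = (t - 5)*(t - 3)*(t + 1)*(t - 2)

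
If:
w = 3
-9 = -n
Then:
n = 9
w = 3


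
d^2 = d^2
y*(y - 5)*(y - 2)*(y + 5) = y^4 - 2*y^3 - 25*y^2 + 50*y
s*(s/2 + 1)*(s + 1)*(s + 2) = s^4/2 + 5*s^3/2 + 4*s^2 + 2*s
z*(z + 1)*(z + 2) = z^3 + 3*z^2 + 2*z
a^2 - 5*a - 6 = (a - 6)*(a + 1)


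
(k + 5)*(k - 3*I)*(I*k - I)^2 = -k^4 - 3*k^3 + 3*I*k^3 + 9*k^2 + 9*I*k^2 - 5*k - 27*I*k + 15*I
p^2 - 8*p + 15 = (p - 5)*(p - 3)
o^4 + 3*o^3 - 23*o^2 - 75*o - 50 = (o - 5)*(o + 1)*(o + 2)*(o + 5)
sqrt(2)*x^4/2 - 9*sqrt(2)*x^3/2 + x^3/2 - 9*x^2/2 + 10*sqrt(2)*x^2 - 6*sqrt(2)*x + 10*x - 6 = (x - 6)*(x - 2)*(x - 1)*(sqrt(2)*x/2 + 1/2)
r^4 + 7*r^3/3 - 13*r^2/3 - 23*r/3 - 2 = (r - 2)*(r + 1/3)*(r + 1)*(r + 3)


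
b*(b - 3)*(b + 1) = b^3 - 2*b^2 - 3*b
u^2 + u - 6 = (u - 2)*(u + 3)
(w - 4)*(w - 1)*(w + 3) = w^3 - 2*w^2 - 11*w + 12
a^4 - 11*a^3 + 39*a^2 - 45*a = a*(a - 5)*(a - 3)^2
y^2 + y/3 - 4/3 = (y - 1)*(y + 4/3)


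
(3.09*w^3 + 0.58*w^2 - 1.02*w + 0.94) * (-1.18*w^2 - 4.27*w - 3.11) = -3.6462*w^5 - 13.8787*w^4 - 10.8829*w^3 + 1.4424*w^2 - 0.8416*w - 2.9234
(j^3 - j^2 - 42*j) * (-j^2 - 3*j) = -j^5 - 2*j^4 + 45*j^3 + 126*j^2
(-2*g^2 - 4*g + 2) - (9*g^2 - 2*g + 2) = -11*g^2 - 2*g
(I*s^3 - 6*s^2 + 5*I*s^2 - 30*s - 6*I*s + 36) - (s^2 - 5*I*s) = I*s^3 - 7*s^2 + 5*I*s^2 - 30*s - I*s + 36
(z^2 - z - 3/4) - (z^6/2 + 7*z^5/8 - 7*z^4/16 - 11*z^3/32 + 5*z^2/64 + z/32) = -z^6/2 - 7*z^5/8 + 7*z^4/16 + 11*z^3/32 + 59*z^2/64 - 33*z/32 - 3/4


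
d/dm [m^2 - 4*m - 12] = 2*m - 4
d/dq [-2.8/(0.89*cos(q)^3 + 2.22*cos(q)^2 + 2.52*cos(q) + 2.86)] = (7.476*sin(q)^2 - 12.432*cos(q) - 14.532)*sin(q)/(0.89*cos(q)^3 + 2.22*cos(q)^2 + 2.52*cos(q) + 2.86)^2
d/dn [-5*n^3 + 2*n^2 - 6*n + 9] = -15*n^2 + 4*n - 6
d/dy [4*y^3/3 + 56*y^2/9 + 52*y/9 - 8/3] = 4*y^2 + 112*y/9 + 52/9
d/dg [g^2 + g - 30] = 2*g + 1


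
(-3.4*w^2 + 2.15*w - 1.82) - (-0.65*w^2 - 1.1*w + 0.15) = -2.75*w^2 + 3.25*w - 1.97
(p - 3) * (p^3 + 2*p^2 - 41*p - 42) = p^4 - p^3 - 47*p^2 + 81*p + 126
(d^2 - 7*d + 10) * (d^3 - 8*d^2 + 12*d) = d^5 - 15*d^4 + 78*d^3 - 164*d^2 + 120*d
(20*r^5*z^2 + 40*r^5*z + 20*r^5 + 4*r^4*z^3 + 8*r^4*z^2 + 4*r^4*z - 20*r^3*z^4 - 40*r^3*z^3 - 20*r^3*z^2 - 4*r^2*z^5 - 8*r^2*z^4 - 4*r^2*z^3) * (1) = 20*r^5*z^2 + 40*r^5*z + 20*r^5 + 4*r^4*z^3 + 8*r^4*z^2 + 4*r^4*z - 20*r^3*z^4 - 40*r^3*z^3 - 20*r^3*z^2 - 4*r^2*z^5 - 8*r^2*z^4 - 4*r^2*z^3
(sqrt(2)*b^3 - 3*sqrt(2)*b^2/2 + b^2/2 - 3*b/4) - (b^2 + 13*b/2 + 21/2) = sqrt(2)*b^3 - 3*sqrt(2)*b^2/2 - b^2/2 - 29*b/4 - 21/2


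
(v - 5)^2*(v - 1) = v^3 - 11*v^2 + 35*v - 25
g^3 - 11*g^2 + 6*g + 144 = (g - 8)*(g - 6)*(g + 3)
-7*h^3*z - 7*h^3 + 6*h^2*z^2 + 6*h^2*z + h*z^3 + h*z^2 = (-h + z)*(7*h + z)*(h*z + h)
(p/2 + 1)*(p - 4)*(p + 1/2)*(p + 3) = p^4/2 + 3*p^3/4 - 27*p^2/4 - 31*p/2 - 6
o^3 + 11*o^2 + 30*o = o*(o + 5)*(o + 6)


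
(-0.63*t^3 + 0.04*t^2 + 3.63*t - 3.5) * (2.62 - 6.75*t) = 4.2525*t^4 - 1.9206*t^3 - 24.3977*t^2 + 33.1356*t - 9.17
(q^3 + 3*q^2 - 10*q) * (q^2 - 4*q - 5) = q^5 - q^4 - 27*q^3 + 25*q^2 + 50*q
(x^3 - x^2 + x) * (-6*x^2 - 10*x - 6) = -6*x^5 - 4*x^4 - 2*x^3 - 4*x^2 - 6*x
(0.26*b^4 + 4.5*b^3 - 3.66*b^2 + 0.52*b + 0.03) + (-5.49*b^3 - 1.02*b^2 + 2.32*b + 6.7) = 0.26*b^4 - 0.99*b^3 - 4.68*b^2 + 2.84*b + 6.73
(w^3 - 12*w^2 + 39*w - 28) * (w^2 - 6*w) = w^5 - 18*w^4 + 111*w^3 - 262*w^2 + 168*w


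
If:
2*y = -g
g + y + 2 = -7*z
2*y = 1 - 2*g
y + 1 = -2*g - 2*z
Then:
No Solution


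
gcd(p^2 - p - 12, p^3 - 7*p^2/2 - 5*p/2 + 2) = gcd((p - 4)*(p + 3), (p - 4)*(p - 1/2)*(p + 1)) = p - 4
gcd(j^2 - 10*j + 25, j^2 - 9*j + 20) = j - 5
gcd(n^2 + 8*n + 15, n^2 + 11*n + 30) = n + 5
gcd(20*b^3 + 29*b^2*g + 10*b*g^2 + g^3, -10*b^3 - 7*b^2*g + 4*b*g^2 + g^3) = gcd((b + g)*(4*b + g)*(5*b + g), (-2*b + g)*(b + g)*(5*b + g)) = 5*b^2 + 6*b*g + g^2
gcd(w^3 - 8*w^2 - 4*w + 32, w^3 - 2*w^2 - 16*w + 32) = w - 2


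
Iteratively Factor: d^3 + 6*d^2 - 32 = (d - 2)*(d^2 + 8*d + 16) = (d - 2)*(d + 4)*(d + 4)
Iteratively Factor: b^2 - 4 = (b + 2)*(b - 2)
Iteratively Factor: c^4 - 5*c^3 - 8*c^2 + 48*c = (c)*(c^3 - 5*c^2 - 8*c + 48) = c*(c - 4)*(c^2 - c - 12) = c*(c - 4)*(c + 3)*(c - 4)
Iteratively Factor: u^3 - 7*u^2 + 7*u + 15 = (u - 5)*(u^2 - 2*u - 3) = (u - 5)*(u + 1)*(u - 3)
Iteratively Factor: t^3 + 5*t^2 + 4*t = (t)*(t^2 + 5*t + 4) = t*(t + 4)*(t + 1)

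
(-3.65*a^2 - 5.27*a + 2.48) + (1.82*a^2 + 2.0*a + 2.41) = -1.83*a^2 - 3.27*a + 4.89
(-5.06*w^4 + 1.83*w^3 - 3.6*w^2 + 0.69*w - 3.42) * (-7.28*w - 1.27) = 36.8368*w^5 - 6.8962*w^4 + 23.8839*w^3 - 0.4512*w^2 + 24.0213*w + 4.3434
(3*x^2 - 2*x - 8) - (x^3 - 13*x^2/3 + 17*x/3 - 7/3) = -x^3 + 22*x^2/3 - 23*x/3 - 17/3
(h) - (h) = 0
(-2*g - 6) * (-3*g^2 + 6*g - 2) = 6*g^3 + 6*g^2 - 32*g + 12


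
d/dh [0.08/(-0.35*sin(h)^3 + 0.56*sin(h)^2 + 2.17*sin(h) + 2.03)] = (0.084*sin(h)^2 - 0.0896*sin(h) - 0.1736)*cos(h)/(-0.35*sin(h)^3 + 0.56*sin(h)^2 + 2.17*sin(h) + 2.03)^2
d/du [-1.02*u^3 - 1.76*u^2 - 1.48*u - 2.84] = -3.06*u^2 - 3.52*u - 1.48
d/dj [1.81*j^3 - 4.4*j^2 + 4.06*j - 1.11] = 5.43*j^2 - 8.8*j + 4.06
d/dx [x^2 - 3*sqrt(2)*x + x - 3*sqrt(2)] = 2*x - 3*sqrt(2) + 1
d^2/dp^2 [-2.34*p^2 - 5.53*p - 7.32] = -4.68000000000000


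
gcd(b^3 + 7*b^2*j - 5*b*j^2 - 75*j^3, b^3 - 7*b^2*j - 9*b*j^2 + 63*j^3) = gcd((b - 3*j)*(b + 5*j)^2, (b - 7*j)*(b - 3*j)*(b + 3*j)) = b - 3*j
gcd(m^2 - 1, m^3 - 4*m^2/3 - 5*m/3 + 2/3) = m + 1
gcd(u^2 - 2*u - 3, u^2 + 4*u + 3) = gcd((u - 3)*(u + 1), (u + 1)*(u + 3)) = u + 1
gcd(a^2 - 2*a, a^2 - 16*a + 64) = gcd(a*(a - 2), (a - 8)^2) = 1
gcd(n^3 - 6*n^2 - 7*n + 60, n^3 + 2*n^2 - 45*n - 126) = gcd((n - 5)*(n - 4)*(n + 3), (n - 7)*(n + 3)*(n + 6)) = n + 3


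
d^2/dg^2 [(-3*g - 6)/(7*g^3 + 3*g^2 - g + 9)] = 6*(-(g + 2)*(21*g^2 + 6*g - 1)^2 + (21*g^2 + 6*g + 3*(g + 2)*(7*g + 1) - 1)*(7*g^3 + 3*g^2 - g + 9))/(7*g^3 + 3*g^2 - g + 9)^3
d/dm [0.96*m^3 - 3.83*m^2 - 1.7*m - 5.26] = 2.88*m^2 - 7.66*m - 1.7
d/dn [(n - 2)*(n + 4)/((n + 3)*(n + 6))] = (7*n^2 + 52*n + 108)/(n^4 + 18*n^3 + 117*n^2 + 324*n + 324)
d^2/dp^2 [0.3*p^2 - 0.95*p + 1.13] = 0.600000000000000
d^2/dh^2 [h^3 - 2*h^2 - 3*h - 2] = 6*h - 4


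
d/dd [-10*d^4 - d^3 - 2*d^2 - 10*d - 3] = -40*d^3 - 3*d^2 - 4*d - 10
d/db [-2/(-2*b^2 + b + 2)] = 2*(1 - 4*b)/(-2*b^2 + b + 2)^2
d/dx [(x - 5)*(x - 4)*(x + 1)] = 3*x^2 - 16*x + 11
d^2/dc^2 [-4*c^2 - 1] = -8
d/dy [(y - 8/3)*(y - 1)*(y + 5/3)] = 3*y^2 - 4*y - 31/9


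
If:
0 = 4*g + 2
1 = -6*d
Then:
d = -1/6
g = -1/2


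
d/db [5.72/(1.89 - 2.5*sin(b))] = 14.3*cos(b)/(2.5*sin(b) - 1.89)^2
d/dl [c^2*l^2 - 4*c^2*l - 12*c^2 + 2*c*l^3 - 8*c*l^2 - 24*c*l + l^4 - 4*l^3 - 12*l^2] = 2*c^2*l - 4*c^2 + 6*c*l^2 - 16*c*l - 24*c + 4*l^3 - 12*l^2 - 24*l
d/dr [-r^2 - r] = -2*r - 1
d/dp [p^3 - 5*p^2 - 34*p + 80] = 3*p^2 - 10*p - 34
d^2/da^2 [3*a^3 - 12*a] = 18*a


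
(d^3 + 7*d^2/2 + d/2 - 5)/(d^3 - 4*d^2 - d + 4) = (d^2 + 9*d/2 + 5)/(d^2 - 3*d - 4)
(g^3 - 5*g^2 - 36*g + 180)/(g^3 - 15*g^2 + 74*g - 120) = (g + 6)/(g - 4)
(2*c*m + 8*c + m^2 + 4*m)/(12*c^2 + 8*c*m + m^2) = (m + 4)/(6*c + m)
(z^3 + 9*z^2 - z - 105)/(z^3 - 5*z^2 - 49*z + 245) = (z^2 + 2*z - 15)/(z^2 - 12*z + 35)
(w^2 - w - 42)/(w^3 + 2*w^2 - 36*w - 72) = (w - 7)/(w^2 - 4*w - 12)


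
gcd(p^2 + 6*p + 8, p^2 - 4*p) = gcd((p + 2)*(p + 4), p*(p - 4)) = 1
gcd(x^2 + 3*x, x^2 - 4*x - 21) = x + 3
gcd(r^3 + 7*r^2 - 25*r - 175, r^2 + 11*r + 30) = r + 5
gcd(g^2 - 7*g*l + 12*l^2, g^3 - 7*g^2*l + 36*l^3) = g - 3*l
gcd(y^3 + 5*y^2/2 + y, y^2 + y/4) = y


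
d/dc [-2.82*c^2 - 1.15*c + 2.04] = -5.64*c - 1.15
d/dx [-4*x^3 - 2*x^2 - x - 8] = -12*x^2 - 4*x - 1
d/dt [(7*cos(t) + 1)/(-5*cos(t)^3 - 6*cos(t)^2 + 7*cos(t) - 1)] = 16*(-70*cos(t)^3 - 57*cos(t)^2 - 12*cos(t) + 14)*sin(t)/(-24*sin(t)^2 - 13*cos(t) + 5*cos(3*t) + 28)^2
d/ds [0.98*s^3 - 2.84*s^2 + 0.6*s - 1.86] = 2.94*s^2 - 5.68*s + 0.6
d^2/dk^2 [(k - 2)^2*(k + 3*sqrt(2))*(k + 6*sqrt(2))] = 12*k^2 - 24*k + 54*sqrt(2)*k - 72*sqrt(2) + 80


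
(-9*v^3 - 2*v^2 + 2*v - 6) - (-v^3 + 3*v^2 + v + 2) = -8*v^3 - 5*v^2 + v - 8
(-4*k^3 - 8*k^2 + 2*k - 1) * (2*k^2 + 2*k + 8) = -8*k^5 - 24*k^4 - 44*k^3 - 62*k^2 + 14*k - 8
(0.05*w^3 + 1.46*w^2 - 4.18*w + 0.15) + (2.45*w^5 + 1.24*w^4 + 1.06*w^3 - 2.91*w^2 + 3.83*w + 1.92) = 2.45*w^5 + 1.24*w^4 + 1.11*w^3 - 1.45*w^2 - 0.35*w + 2.07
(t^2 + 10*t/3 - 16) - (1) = t^2 + 10*t/3 - 17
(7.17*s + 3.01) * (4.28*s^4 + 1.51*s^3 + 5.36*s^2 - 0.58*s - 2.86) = 30.6876*s^5 + 23.7095*s^4 + 42.9763*s^3 + 11.975*s^2 - 22.252*s - 8.6086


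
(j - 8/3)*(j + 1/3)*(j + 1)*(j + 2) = j^4 + 2*j^3/3 - 53*j^2/9 - 22*j/3 - 16/9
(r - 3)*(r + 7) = r^2 + 4*r - 21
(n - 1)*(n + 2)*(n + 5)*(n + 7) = n^4 + 13*n^3 + 45*n^2 + 11*n - 70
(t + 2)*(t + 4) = t^2 + 6*t + 8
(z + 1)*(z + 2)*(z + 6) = z^3 + 9*z^2 + 20*z + 12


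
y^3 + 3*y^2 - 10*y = y*(y - 2)*(y + 5)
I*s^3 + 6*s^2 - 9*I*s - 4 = (s - 4*I)*(s - I)*(I*s + 1)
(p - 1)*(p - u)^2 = p^3 - 2*p^2*u - p^2 + p*u^2 + 2*p*u - u^2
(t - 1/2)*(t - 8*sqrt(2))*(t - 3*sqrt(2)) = t^3 - 11*sqrt(2)*t^2 - t^2/2 + 11*sqrt(2)*t/2 + 48*t - 24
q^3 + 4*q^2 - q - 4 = (q - 1)*(q + 1)*(q + 4)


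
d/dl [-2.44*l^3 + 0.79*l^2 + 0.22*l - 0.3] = -7.32*l^2 + 1.58*l + 0.22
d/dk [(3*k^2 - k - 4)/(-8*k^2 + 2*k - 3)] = (-2*k^2 - 82*k + 11)/(64*k^4 - 32*k^3 + 52*k^2 - 12*k + 9)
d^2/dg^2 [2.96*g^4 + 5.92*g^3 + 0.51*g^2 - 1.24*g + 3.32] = 35.52*g^2 + 35.52*g + 1.02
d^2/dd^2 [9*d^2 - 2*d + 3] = 18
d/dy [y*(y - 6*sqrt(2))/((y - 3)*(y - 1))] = 2*(-2*y^2 + 3*sqrt(2)*y^2 + 3*y - 9*sqrt(2))/(y^4 - 8*y^3 + 22*y^2 - 24*y + 9)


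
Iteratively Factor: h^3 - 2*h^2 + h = (h - 1)*(h^2 - h) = (h - 1)^2*(h)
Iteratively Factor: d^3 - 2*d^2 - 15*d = (d - 5)*(d^2 + 3*d) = (d - 5)*(d + 3)*(d)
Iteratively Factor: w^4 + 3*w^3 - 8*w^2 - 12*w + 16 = (w + 4)*(w^3 - w^2 - 4*w + 4) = (w - 2)*(w + 4)*(w^2 + w - 2) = (w - 2)*(w - 1)*(w + 4)*(w + 2)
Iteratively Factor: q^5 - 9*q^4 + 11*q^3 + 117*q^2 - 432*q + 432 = (q - 3)*(q^4 - 6*q^3 - 7*q^2 + 96*q - 144) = (q - 3)^2*(q^3 - 3*q^2 - 16*q + 48) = (q - 3)^3*(q^2 - 16) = (q - 4)*(q - 3)^3*(q + 4)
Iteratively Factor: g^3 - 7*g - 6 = (g - 3)*(g^2 + 3*g + 2) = (g - 3)*(g + 1)*(g + 2)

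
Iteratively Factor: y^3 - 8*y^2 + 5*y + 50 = (y - 5)*(y^2 - 3*y - 10) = (y - 5)*(y + 2)*(y - 5)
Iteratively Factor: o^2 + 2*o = (o + 2)*(o)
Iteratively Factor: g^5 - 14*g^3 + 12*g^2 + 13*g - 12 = (g + 1)*(g^4 - g^3 - 13*g^2 + 25*g - 12) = (g - 3)*(g + 1)*(g^3 + 2*g^2 - 7*g + 4) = (g - 3)*(g - 1)*(g + 1)*(g^2 + 3*g - 4) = (g - 3)*(g - 1)*(g + 1)*(g + 4)*(g - 1)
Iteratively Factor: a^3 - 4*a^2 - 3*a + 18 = (a - 3)*(a^2 - a - 6) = (a - 3)*(a + 2)*(a - 3)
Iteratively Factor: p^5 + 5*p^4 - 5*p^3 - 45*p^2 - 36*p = (p + 3)*(p^4 + 2*p^3 - 11*p^2 - 12*p) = (p + 3)*(p + 4)*(p^3 - 2*p^2 - 3*p) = (p - 3)*(p + 3)*(p + 4)*(p^2 + p) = p*(p - 3)*(p + 3)*(p + 4)*(p + 1)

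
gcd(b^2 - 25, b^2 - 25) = b^2 - 25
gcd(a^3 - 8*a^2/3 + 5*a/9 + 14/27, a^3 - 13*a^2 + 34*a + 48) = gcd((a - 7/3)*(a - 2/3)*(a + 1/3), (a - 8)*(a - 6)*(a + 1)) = 1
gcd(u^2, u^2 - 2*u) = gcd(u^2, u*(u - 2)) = u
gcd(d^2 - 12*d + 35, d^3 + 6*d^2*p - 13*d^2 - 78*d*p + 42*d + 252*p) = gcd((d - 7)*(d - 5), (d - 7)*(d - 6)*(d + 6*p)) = d - 7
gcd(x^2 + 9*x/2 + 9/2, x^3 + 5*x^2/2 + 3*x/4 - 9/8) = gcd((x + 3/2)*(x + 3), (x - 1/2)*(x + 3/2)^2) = x + 3/2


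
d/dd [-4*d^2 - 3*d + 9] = -8*d - 3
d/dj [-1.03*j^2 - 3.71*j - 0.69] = -2.06*j - 3.71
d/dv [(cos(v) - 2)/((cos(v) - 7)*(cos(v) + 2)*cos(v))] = (43*cos(v) - 11*cos(2*v) + cos(3*v) + 45)*sin(v)/(2*(cos(v) - 7)^2*(cos(v) + 2)^2*cos(v)^2)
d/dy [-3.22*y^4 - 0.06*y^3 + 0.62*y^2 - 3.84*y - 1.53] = -12.88*y^3 - 0.18*y^2 + 1.24*y - 3.84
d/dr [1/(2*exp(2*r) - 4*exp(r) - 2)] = (1 - exp(r))*exp(r)/(-exp(2*r) + 2*exp(r) + 1)^2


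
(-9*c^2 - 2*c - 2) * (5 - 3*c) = 27*c^3 - 39*c^2 - 4*c - 10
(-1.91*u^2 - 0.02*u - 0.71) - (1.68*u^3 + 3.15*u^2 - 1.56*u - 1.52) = -1.68*u^3 - 5.06*u^2 + 1.54*u + 0.81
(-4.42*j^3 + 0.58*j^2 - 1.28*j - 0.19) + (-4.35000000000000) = -4.42*j^3 + 0.58*j^2 - 1.28*j - 4.54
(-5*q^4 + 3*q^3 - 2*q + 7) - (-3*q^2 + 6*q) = -5*q^4 + 3*q^3 + 3*q^2 - 8*q + 7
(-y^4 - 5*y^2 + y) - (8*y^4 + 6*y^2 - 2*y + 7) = -9*y^4 - 11*y^2 + 3*y - 7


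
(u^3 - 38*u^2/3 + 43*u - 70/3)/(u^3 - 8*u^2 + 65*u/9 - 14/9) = 3*(u - 5)/(3*u - 1)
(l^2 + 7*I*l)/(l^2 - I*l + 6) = l*(l + 7*I)/(l^2 - I*l + 6)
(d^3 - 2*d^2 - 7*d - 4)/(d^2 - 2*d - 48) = (-d^3 + 2*d^2 + 7*d + 4)/(-d^2 + 2*d + 48)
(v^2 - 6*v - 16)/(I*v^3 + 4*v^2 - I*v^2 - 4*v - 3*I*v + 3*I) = I*(-v^2 + 6*v + 16)/(v^3 - v^2*(1 + 4*I) + v*(-3 + 4*I) + 3)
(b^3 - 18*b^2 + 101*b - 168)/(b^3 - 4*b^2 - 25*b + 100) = (b^3 - 18*b^2 + 101*b - 168)/(b^3 - 4*b^2 - 25*b + 100)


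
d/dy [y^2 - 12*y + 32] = 2*y - 12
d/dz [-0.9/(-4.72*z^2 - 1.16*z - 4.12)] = (-8.496*z - 1.044)/(4.72*z^2 + 1.16*z + 4.12)^2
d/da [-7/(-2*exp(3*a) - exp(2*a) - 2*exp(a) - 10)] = 14*(-3*exp(2*a) - exp(a) - 1)*exp(a)/(2*exp(3*a) + exp(2*a) + 2*exp(a) + 10)^2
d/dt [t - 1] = 1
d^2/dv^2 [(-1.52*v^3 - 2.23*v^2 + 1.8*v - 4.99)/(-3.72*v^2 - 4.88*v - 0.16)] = (-5.6843418860808e-14*v^5 - 5.6843418860808e-14*v^4 - 60.1969279999999*v^3 + 413.478816*v^2 + 550.180416*v + 234.652672)/(51.478848*v^6 + 202.594176*v^5 + 272.411136*v^4 + 133.641728*v^3 + 11.716608*v^2 + 0.374784*v + 0.004096)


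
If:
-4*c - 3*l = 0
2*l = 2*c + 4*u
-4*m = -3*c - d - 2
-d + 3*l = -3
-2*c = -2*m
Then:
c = 1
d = -1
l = -4/3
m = 1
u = -7/6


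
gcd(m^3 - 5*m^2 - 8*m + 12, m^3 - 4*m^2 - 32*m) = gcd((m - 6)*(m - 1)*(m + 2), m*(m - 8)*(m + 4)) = 1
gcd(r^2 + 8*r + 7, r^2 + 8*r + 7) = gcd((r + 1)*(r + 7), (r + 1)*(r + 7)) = r^2 + 8*r + 7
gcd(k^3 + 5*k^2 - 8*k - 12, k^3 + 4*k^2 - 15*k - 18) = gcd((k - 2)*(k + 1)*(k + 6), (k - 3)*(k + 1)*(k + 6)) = k^2 + 7*k + 6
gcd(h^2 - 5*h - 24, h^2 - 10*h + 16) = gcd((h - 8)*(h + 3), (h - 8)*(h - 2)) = h - 8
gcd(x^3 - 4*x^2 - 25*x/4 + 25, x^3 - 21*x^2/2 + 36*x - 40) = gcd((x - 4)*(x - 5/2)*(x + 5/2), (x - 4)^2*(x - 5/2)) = x^2 - 13*x/2 + 10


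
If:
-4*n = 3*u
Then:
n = -3*u/4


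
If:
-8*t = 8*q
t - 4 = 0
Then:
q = -4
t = 4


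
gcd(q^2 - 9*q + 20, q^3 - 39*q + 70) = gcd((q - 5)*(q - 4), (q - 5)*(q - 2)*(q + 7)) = q - 5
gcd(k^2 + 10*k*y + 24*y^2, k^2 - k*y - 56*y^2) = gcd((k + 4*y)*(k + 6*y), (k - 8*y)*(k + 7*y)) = 1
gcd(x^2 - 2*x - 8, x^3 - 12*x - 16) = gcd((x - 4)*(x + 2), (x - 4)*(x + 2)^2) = x^2 - 2*x - 8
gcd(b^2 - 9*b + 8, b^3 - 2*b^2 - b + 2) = b - 1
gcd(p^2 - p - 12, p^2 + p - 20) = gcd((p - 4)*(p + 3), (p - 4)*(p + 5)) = p - 4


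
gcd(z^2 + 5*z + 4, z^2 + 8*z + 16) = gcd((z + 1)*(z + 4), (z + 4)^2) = z + 4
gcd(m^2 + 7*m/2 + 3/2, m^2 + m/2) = m + 1/2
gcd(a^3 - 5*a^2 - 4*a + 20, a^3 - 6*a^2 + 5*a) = a - 5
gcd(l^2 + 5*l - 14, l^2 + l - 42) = l + 7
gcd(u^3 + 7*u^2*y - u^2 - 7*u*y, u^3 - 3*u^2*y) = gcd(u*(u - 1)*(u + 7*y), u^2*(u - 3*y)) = u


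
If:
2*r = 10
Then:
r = 5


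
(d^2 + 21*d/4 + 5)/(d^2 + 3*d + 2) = (d^2 + 21*d/4 + 5)/(d^2 + 3*d + 2)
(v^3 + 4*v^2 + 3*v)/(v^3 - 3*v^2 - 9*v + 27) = v*(v + 1)/(v^2 - 6*v + 9)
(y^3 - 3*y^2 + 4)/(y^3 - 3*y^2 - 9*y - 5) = (y^2 - 4*y + 4)/(y^2 - 4*y - 5)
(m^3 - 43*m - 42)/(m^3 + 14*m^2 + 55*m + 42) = (m - 7)/(m + 7)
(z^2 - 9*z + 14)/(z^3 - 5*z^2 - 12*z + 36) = (z - 7)/(z^2 - 3*z - 18)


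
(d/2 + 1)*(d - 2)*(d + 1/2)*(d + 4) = d^4/2 + 9*d^3/4 - d^2 - 9*d - 4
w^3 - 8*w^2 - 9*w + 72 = (w - 8)*(w - 3)*(w + 3)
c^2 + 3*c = c*(c + 3)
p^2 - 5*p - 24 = (p - 8)*(p + 3)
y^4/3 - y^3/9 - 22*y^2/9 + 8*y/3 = y*(y/3 + 1)*(y - 2)*(y - 4/3)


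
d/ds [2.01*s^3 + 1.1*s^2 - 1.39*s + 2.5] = 6.03*s^2 + 2.2*s - 1.39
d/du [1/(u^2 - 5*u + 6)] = (5 - 2*u)/(u^2 - 5*u + 6)^2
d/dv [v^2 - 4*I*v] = 2*v - 4*I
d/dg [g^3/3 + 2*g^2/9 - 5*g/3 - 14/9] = g^2 + 4*g/9 - 5/3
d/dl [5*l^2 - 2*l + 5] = 10*l - 2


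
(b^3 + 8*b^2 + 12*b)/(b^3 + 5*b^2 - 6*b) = (b + 2)/(b - 1)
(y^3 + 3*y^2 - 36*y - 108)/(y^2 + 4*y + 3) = (y^2 - 36)/(y + 1)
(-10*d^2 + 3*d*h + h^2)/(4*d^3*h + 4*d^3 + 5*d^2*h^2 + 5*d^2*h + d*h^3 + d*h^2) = (-10*d^2 + 3*d*h + h^2)/(d*(4*d^2*h + 4*d^2 + 5*d*h^2 + 5*d*h + h^3 + h^2))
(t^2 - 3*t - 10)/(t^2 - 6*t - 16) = (t - 5)/(t - 8)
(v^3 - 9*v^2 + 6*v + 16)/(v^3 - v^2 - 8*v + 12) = (v^2 - 7*v - 8)/(v^2 + v - 6)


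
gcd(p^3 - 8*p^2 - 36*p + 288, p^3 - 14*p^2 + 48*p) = p^2 - 14*p + 48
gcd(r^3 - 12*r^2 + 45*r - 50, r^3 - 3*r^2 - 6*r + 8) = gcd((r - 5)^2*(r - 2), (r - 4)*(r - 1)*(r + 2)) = 1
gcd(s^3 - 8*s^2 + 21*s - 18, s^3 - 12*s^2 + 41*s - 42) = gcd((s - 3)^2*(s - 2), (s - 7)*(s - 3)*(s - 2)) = s^2 - 5*s + 6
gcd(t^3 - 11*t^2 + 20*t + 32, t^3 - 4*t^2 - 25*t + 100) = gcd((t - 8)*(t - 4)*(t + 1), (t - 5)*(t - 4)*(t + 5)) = t - 4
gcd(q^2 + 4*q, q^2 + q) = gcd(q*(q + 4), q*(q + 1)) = q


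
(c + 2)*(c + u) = c^2 + c*u + 2*c + 2*u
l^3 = l^3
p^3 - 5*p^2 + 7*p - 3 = (p - 3)*(p - 1)^2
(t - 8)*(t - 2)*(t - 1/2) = t^3 - 21*t^2/2 + 21*t - 8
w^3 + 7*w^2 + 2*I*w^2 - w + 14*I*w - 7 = (w + 7)*(w + I)^2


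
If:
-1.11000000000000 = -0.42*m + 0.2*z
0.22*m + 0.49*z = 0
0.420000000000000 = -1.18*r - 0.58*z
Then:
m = 2.18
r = 0.12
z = -0.98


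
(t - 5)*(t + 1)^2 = t^3 - 3*t^2 - 9*t - 5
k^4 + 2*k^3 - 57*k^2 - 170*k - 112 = (k - 8)*(k + 1)*(k + 2)*(k + 7)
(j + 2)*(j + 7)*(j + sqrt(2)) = j^3 + sqrt(2)*j^2 + 9*j^2 + 9*sqrt(2)*j + 14*j + 14*sqrt(2)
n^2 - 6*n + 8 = (n - 4)*(n - 2)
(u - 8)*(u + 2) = u^2 - 6*u - 16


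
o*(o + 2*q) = o^2 + 2*o*q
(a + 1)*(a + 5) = a^2 + 6*a + 5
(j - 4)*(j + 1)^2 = j^3 - 2*j^2 - 7*j - 4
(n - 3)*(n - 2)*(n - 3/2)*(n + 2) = n^4 - 9*n^3/2 + n^2/2 + 18*n - 18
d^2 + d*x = d*(d + x)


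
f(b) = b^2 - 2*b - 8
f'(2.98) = 3.96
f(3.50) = -2.75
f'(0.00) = -2.00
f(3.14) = -4.42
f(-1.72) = -1.60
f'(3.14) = 4.28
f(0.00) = -8.00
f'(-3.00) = -8.00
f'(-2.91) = -7.82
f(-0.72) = -6.04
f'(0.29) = -1.42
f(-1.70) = -1.71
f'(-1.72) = -5.44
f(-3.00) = 7.00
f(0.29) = -8.50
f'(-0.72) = -3.44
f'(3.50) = 5.00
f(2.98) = -5.08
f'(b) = 2*b - 2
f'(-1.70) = -5.40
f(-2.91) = 6.29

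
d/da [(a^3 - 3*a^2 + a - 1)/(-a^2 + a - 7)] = (-a^4 + 2*a^3 - 23*a^2 + 40*a - 6)/(a^4 - 2*a^3 + 15*a^2 - 14*a + 49)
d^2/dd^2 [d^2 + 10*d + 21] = 2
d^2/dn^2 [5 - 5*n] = 0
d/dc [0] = 0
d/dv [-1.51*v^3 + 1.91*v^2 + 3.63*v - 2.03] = -4.53*v^2 + 3.82*v + 3.63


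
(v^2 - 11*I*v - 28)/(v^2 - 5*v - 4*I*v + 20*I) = (v - 7*I)/(v - 5)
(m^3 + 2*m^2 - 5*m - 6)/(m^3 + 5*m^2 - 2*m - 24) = (m + 1)/(m + 4)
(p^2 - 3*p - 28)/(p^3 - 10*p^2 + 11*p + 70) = (p + 4)/(p^2 - 3*p - 10)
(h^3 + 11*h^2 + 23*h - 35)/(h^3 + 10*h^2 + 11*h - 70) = (h - 1)/(h - 2)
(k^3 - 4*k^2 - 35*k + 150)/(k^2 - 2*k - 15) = (k^2 + k - 30)/(k + 3)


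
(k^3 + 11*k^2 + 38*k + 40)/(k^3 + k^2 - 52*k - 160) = (k + 2)/(k - 8)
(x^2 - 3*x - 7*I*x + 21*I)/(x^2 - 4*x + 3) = (x - 7*I)/(x - 1)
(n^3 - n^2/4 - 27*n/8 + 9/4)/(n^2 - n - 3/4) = (4*n^2 + 5*n - 6)/(2*(2*n + 1))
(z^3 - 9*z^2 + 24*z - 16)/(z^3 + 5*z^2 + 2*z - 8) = (z^2 - 8*z + 16)/(z^2 + 6*z + 8)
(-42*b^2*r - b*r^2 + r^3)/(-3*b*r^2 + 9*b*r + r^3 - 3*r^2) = (42*b^2 + b*r - r^2)/(3*b*r - 9*b - r^2 + 3*r)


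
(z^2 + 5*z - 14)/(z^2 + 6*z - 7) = (z - 2)/(z - 1)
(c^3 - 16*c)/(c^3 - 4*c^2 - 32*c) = (c - 4)/(c - 8)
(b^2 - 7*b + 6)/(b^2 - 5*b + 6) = (b^2 - 7*b + 6)/(b^2 - 5*b + 6)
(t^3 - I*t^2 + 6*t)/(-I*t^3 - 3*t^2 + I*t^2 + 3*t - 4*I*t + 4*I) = t*(I*t^2 + t + 6*I)/(t^3 - t^2*(1 + 3*I) + t*(4 + 3*I) - 4)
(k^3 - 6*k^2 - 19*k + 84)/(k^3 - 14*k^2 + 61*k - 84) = (k + 4)/(k - 4)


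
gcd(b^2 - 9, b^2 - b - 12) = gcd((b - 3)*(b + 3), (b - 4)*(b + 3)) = b + 3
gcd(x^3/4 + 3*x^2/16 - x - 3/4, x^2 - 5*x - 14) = x + 2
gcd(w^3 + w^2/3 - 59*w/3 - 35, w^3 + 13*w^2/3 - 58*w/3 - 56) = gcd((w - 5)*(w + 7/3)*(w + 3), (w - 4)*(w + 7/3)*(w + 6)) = w + 7/3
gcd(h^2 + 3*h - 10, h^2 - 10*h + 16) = h - 2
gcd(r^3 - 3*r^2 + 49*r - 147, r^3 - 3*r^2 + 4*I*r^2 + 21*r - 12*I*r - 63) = r^2 + r*(-3 + 7*I) - 21*I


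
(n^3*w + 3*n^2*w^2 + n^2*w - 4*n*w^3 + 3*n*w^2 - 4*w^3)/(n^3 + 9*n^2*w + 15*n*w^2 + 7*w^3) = w*(n^3 + 3*n^2*w + n^2 - 4*n*w^2 + 3*n*w - 4*w^2)/(n^3 + 9*n^2*w + 15*n*w^2 + 7*w^3)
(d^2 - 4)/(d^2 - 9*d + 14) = (d + 2)/(d - 7)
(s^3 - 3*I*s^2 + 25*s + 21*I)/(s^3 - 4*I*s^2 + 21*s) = (s + I)/s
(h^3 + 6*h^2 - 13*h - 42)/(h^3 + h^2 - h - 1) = (h^3 + 6*h^2 - 13*h - 42)/(h^3 + h^2 - h - 1)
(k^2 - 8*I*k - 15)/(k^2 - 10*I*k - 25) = (k - 3*I)/(k - 5*I)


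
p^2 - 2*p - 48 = (p - 8)*(p + 6)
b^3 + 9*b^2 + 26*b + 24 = (b + 2)*(b + 3)*(b + 4)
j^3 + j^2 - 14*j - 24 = (j - 4)*(j + 2)*(j + 3)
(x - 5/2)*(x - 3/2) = x^2 - 4*x + 15/4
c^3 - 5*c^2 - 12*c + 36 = (c - 6)*(c - 2)*(c + 3)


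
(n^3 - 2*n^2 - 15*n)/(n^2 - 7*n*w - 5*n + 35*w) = n*(-n - 3)/(-n + 7*w)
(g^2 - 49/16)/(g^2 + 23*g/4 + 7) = (g - 7/4)/(g + 4)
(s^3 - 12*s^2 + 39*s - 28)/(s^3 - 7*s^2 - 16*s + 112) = (s - 1)/(s + 4)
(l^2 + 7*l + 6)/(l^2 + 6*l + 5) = (l + 6)/(l + 5)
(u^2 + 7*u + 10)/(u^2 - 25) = (u + 2)/(u - 5)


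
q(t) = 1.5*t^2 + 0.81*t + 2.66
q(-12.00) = 208.94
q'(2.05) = 6.96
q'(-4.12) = -11.55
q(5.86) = 58.92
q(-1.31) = 4.17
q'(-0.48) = -0.63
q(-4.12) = 24.78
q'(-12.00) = -35.19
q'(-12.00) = -35.19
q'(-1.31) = -3.12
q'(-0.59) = -0.96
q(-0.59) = 2.70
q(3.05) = 19.08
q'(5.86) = 18.39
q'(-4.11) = -11.52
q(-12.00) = 208.94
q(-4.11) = 24.67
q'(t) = 3.0*t + 0.81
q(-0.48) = 2.62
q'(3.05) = 9.96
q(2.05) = 10.62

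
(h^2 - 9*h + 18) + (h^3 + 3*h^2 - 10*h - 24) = h^3 + 4*h^2 - 19*h - 6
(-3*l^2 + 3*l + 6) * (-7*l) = 21*l^3 - 21*l^2 - 42*l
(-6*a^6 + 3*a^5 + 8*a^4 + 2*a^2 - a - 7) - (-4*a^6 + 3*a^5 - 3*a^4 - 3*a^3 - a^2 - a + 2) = -2*a^6 + 11*a^4 + 3*a^3 + 3*a^2 - 9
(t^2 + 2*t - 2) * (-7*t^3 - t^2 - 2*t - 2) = -7*t^5 - 15*t^4 + 10*t^3 - 4*t^2 + 4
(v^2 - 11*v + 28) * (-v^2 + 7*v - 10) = -v^4 + 18*v^3 - 115*v^2 + 306*v - 280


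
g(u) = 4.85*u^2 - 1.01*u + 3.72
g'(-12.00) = -117.41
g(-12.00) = 714.24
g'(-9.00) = -88.31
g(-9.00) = 405.66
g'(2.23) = 20.62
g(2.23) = 25.59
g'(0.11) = 0.06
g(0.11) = 3.67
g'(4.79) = 45.45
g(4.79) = 110.16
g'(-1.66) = -17.11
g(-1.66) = 18.76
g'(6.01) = 57.29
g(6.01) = 172.83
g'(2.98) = 27.90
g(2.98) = 43.78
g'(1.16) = 10.24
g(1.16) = 9.07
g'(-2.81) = -28.27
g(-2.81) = 44.85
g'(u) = 9.7*u - 1.01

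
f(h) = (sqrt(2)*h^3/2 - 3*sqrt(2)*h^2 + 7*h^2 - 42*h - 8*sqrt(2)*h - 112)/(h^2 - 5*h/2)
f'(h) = (5/2 - 2*h)*(sqrt(2)*h^3/2 - 3*sqrt(2)*h^2 + 7*h^2 - 42*h - 8*sqrt(2)*h - 112)/(h^2 - 5*h/2)^2 + (3*sqrt(2)*h^2/2 - 6*sqrt(2)*h + 14*h - 42 - 8*sqrt(2))/(h^2 - 5*h/2)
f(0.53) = 133.49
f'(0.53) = -136.41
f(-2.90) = 3.10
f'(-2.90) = -1.64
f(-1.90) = -0.67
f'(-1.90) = -7.22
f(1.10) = 108.03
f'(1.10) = 7.97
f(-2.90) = 3.10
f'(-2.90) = -1.64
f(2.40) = 892.90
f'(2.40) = 8673.02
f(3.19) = -104.97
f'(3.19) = 178.62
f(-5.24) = 3.48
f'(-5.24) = 0.52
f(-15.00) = -4.11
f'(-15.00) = 0.79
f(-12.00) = -1.71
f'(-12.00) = 0.81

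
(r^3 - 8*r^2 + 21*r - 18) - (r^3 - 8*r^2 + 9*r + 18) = 12*r - 36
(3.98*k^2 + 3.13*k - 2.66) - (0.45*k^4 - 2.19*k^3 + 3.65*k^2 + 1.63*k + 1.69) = -0.45*k^4 + 2.19*k^3 + 0.33*k^2 + 1.5*k - 4.35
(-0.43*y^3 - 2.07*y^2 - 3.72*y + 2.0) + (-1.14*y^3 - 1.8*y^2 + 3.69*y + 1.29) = -1.57*y^3 - 3.87*y^2 - 0.0300000000000002*y + 3.29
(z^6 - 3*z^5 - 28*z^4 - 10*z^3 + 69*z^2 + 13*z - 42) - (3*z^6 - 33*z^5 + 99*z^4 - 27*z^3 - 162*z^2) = -2*z^6 + 30*z^5 - 127*z^4 + 17*z^3 + 231*z^2 + 13*z - 42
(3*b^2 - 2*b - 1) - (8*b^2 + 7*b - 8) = -5*b^2 - 9*b + 7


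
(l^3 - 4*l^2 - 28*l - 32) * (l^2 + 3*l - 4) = l^5 - l^4 - 44*l^3 - 100*l^2 + 16*l + 128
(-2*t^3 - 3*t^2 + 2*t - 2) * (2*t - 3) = -4*t^4 + 13*t^2 - 10*t + 6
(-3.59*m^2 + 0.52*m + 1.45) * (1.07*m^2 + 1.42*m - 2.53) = -3.8413*m^4 - 4.5414*m^3 + 11.3726*m^2 + 0.7434*m - 3.6685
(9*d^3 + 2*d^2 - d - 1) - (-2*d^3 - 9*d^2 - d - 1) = 11*d^3 + 11*d^2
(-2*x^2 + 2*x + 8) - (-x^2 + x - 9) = -x^2 + x + 17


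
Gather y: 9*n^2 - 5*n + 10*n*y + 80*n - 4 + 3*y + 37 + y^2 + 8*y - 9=9*n^2 + 75*n + y^2 + y*(10*n + 11) + 24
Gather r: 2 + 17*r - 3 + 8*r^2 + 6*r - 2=8*r^2 + 23*r - 3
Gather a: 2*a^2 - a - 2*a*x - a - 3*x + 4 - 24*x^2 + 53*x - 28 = 2*a^2 + a*(-2*x - 2) - 24*x^2 + 50*x - 24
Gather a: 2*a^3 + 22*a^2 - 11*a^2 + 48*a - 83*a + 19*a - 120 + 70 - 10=2*a^3 + 11*a^2 - 16*a - 60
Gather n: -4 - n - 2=-n - 6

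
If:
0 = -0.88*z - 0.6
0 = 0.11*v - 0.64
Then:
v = 5.82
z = -0.68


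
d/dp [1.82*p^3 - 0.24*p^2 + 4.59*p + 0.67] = 5.46*p^2 - 0.48*p + 4.59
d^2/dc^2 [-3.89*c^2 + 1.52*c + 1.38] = -7.78000000000000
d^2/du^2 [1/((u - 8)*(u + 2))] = 2*((u - 8)^2 + (u - 8)*(u + 2) + (u + 2)^2)/((u - 8)^3*(u + 2)^3)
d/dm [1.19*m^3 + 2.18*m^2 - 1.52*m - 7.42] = 3.57*m^2 + 4.36*m - 1.52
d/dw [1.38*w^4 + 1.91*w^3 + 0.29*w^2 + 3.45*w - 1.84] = 5.52*w^3 + 5.73*w^2 + 0.58*w + 3.45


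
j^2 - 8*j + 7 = (j - 7)*(j - 1)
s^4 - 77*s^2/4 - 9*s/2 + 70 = (s - 4)*(s - 2)*(s + 5/2)*(s + 7/2)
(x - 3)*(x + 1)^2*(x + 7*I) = x^4 - x^3 + 7*I*x^3 - 5*x^2 - 7*I*x^2 - 3*x - 35*I*x - 21*I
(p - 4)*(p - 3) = p^2 - 7*p + 12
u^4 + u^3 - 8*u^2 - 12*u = u*(u - 3)*(u + 2)^2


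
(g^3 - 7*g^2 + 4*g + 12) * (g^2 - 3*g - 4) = g^5 - 10*g^4 + 21*g^3 + 28*g^2 - 52*g - 48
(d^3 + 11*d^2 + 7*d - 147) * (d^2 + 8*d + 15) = d^5 + 19*d^4 + 110*d^3 + 74*d^2 - 1071*d - 2205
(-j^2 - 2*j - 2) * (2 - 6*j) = 6*j^3 + 10*j^2 + 8*j - 4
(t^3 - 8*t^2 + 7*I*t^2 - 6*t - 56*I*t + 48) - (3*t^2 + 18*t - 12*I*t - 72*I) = t^3 - 11*t^2 + 7*I*t^2 - 24*t - 44*I*t + 48 + 72*I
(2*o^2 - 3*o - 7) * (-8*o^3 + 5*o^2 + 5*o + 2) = -16*o^5 + 34*o^4 + 51*o^3 - 46*o^2 - 41*o - 14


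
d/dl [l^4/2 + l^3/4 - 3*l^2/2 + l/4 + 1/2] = 2*l^3 + 3*l^2/4 - 3*l + 1/4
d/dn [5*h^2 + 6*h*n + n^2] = 6*h + 2*n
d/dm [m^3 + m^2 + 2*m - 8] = 3*m^2 + 2*m + 2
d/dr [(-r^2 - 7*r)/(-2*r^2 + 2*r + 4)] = (-4*r^2 - 2*r - 7)/(r^4 - 2*r^3 - 3*r^2 + 4*r + 4)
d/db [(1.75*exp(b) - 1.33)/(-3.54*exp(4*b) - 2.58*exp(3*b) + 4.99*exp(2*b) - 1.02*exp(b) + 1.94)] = (18.585*exp(4*b) - 9.8028*exp(3*b) - 19.0267*exp(2*b) + 13.2734*exp(b) + 2.0384)*exp(b)/(12.5316*exp(8*b) + 18.2664*exp(7*b) - 28.6728*exp(6*b) - 18.5268*exp(5*b) + 16.4281*exp(4*b) - 20.19*exp(3*b) + 20.4016*exp(2*b) - 3.9576*exp(b) + 3.7636)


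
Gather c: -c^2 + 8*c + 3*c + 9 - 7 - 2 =-c^2 + 11*c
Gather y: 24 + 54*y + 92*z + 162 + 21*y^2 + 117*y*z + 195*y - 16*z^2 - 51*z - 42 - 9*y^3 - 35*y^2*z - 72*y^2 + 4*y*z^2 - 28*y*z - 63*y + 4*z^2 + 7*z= -9*y^3 + y^2*(-35*z - 51) + y*(4*z^2 + 89*z + 186) - 12*z^2 + 48*z + 144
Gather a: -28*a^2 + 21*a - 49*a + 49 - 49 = -28*a^2 - 28*a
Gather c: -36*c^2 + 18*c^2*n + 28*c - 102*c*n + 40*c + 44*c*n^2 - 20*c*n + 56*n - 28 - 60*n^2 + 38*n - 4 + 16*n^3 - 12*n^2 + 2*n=c^2*(18*n - 36) + c*(44*n^2 - 122*n + 68) + 16*n^3 - 72*n^2 + 96*n - 32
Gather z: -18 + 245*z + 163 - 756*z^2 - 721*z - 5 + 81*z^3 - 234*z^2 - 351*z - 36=81*z^3 - 990*z^2 - 827*z + 104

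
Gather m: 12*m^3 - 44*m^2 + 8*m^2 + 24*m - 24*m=12*m^3 - 36*m^2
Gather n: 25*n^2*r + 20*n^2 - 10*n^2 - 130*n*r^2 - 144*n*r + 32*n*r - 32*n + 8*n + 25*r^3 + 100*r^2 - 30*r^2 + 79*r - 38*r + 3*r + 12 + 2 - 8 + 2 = n^2*(25*r + 10) + n*(-130*r^2 - 112*r - 24) + 25*r^3 + 70*r^2 + 44*r + 8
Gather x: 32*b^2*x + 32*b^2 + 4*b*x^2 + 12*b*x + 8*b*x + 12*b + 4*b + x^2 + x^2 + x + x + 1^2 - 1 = 32*b^2 + 16*b + x^2*(4*b + 2) + x*(32*b^2 + 20*b + 2)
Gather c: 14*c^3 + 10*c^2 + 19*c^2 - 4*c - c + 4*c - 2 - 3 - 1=14*c^3 + 29*c^2 - c - 6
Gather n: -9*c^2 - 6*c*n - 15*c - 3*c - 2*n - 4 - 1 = -9*c^2 - 18*c + n*(-6*c - 2) - 5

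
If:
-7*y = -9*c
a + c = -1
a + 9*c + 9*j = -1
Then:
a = -7*y/9 - 1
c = 7*y/9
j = -56*y/81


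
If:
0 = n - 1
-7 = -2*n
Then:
No Solution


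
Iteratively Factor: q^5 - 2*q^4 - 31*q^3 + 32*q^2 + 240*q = (q)*(q^4 - 2*q^3 - 31*q^2 + 32*q + 240) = q*(q + 4)*(q^3 - 6*q^2 - 7*q + 60) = q*(q + 3)*(q + 4)*(q^2 - 9*q + 20) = q*(q - 4)*(q + 3)*(q + 4)*(q - 5)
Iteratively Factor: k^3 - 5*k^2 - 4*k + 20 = (k - 2)*(k^2 - 3*k - 10) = (k - 2)*(k + 2)*(k - 5)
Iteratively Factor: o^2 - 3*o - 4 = (o - 4)*(o + 1)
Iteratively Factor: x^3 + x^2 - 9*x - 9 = (x - 3)*(x^2 + 4*x + 3) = (x - 3)*(x + 1)*(x + 3)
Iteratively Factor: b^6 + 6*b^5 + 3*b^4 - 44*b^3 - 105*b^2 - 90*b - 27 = (b + 3)*(b^5 + 3*b^4 - 6*b^3 - 26*b^2 - 27*b - 9) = (b + 1)*(b + 3)*(b^4 + 2*b^3 - 8*b^2 - 18*b - 9) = (b - 3)*(b + 1)*(b + 3)*(b^3 + 5*b^2 + 7*b + 3) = (b - 3)*(b + 1)^2*(b + 3)*(b^2 + 4*b + 3) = (b - 3)*(b + 1)^2*(b + 3)^2*(b + 1)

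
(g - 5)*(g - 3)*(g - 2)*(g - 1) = g^4 - 11*g^3 + 41*g^2 - 61*g + 30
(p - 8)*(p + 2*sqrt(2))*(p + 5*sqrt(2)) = p^3 - 8*p^2 + 7*sqrt(2)*p^2 - 56*sqrt(2)*p + 20*p - 160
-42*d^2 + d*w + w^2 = (-6*d + w)*(7*d + w)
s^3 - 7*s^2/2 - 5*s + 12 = (s - 4)*(s - 3/2)*(s + 2)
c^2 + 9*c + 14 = (c + 2)*(c + 7)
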